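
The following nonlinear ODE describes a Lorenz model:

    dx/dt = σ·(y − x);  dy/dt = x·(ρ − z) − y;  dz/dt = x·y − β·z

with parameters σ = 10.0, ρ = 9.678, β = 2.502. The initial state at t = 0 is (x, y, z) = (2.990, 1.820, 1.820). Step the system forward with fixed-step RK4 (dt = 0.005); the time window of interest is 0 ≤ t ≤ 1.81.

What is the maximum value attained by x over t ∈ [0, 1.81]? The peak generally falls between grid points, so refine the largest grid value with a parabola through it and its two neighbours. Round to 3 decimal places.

max x = 7.741

t=0.000: state=(2.990, 1.820, 1.820)
step 1 (dt=0.005): k1=(-11.700, 21.675, 0.888), k2=(-10.866, 21.385, 0.990), k3=(-10.894, 21.401, 0.991), k4=(-10.085, 21.126, 1.091); state += dt/6·(k1+2k2+2k3+k4)
t=0.005: state=(2.936, 1.927, 1.825)
t=0.010: state=(2.889, 2.031, 1.831)
t=0.015: state=(2.850, 2.133, 1.838)
continuing one RK4 step at a time; state shown every 20 steps (Δt=0.1):
t=0.100: state=(2.964, 3.725, 2.125)
t=0.200: state=(4.170, 5.738, 3.154)
t=0.300: state=(5.934, 7.771, 5.545)
t=0.400: state=(7.466, 8.453, 9.332)
t=0.500: state=(7.524, 6.605, 12.467)
t=0.600: state=(5.919, 3.905, 12.830)
t=0.700: state=(4.006, 2.361, 11.303)
t=0.800: state=(2.762, 1.911, 9.406)
t=0.900: state=(2.235, 1.990, 7.739)
t=1.000: state=(2.199, 2.347, 6.442)
t=1.100: state=(2.501, 2.950, 5.562)
t=1.200: state=(3.092, 3.824, 5.168)
t=1.300: state=(3.957, 4.945, 5.399)
t=1.400: state=(5.016, 6.100, 6.427)
t=1.500: state=(5.990, 6.766, 8.208)
t=1.600: state=(6.404, 6.401, 10.091)
t=1.700: state=(5.979, 5.190, 11.071)
t=1.800: state=(5.015, 3.981, 10.831)
t=1.810: state=(4.912, 3.887, 10.756)
largest grid value and its neighbours: x(0.450)=7.73980, x(0.455)=7.74080, x(0.460)=7.73674
parabola through these three points peaks at t≈0.453 with x≈7.74103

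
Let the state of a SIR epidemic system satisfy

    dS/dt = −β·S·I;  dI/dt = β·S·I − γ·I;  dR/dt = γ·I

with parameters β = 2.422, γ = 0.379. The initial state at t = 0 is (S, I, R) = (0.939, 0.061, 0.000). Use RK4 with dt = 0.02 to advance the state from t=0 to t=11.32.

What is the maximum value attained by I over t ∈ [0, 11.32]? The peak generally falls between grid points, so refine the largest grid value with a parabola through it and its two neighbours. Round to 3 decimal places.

max I = 0.563

t=0.000: state=(0.939, 0.061, 0.000)
step 1 (dt=0.02): k1=(-0.139, 0.116, 0.023), k2=(-0.141, 0.118, 0.024), k3=(-0.141, 0.118, 0.024), k4=(-0.144, 0.120, 0.024); state += dt/6·(k1+2k2+2k3+k4)
t=0.020: state=(0.936, 0.063, 0.000)
t=0.040: state=(0.933, 0.066, 0.001)
t=0.060: state=(0.930, 0.068, 0.001)
continuing one RK4 step at a time; state shown every 25 steps (Δt=0.5):
t=0.500: state=(0.832, 0.149, 0.019)
t=1.000: state=(0.637, 0.302, 0.061)
t=1.500: state=(0.398, 0.468, 0.134)
t=2.000: state=(0.212, 0.555, 0.233)
t=2.500: state=(0.108, 0.553, 0.339)
t=3.000: state=(0.057, 0.504, 0.440)
t=3.500: state=(0.032, 0.439, 0.529)
t=4.000: state=(0.020, 0.374, 0.606)
t=4.500: state=(0.013, 0.316, 0.671)
t=5.000: state=(0.009, 0.265, 0.726)
t=5.500: state=(0.007, 0.221, 0.772)
t=6.000: state=(0.005, 0.184, 0.810)
t=6.500: state=(0.004, 0.153, 0.842)
t=7.000: state=(0.004, 0.128, 0.869)
t=7.500: state=(0.003, 0.106, 0.891)
t=8.000: state=(0.003, 0.088, 0.909)
t=8.500: state=(0.003, 0.073, 0.924)
t=9.000: state=(0.002, 0.061, 0.937)
t=9.500: state=(0.002, 0.050, 0.948)
t=10.000: state=(0.002, 0.042, 0.956)
t=10.500: state=(0.002, 0.035, 0.963)
t=11.000: state=(0.002, 0.029, 0.969)
t=11.320: state=(0.002, 0.025, 0.973)
largest grid value and its neighbours: I(2.200)=0.56303, I(2.220)=0.56312, I(2.240)=0.56309
parabola through these three points peaks at t≈2.224 with I≈0.56312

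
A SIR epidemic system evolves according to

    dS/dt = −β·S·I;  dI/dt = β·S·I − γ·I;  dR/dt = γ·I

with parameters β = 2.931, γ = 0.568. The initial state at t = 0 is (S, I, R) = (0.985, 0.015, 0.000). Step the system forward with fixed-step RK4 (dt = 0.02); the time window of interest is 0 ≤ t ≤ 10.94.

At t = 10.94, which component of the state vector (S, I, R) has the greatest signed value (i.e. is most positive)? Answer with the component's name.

t=0.000: state=(0.985, 0.015, 0.000)
step 1 (dt=0.02): k1=(-0.043, 0.035, 0.009), k2=(-0.044, 0.036, 0.009), k3=(-0.044, 0.036, 0.009), k4=(-0.045, 0.036, 0.009); state += dt/6·(k1+2k2+2k3+k4)
t=0.020: state=(0.984, 0.016, 0.000)
t=0.040: state=(0.983, 0.016, 0.000)
t=0.060: state=(0.982, 0.017, 0.001)
continuing one RK4 step at a time; state shown every 25 steps (Δt=0.5):
t=0.500: state=(0.945, 0.047, 0.008)
t=1.000: state=(0.837, 0.131, 0.032)
t=1.500: state=(0.619, 0.291, 0.090)
t=2.000: state=(0.357, 0.446, 0.197)
t=2.500: state=(0.177, 0.490, 0.332)
t=3.000: state=(0.089, 0.445, 0.467)
t=3.500: state=(0.049, 0.369, 0.582)
t=4.000: state=(0.030, 0.294, 0.676)
t=4.500: state=(0.021, 0.229, 0.750)
t=5.000: state=(0.015, 0.177, 0.808)
t=5.500: state=(0.012, 0.136, 0.852)
t=6.000: state=(0.010, 0.104, 0.886)
t=6.500: state=(0.009, 0.079, 0.912)
t=7.000: state=(0.008, 0.061, 0.931)
t=7.500: state=(0.007, 0.046, 0.946)
t=8.000: state=(0.007, 0.035, 0.958)
t=8.500: state=(0.007, 0.027, 0.967)
t=9.000: state=(0.006, 0.020, 0.973)
t=9.500: state=(0.006, 0.015, 0.978)
t=10.000: state=(0.006, 0.012, 0.982)
t=10.500: state=(0.006, 0.009, 0.985)
t=10.940: state=(0.006, 0.007, 0.987)
compare at T: S=0.006, I=0.007, R=0.987

largest component: R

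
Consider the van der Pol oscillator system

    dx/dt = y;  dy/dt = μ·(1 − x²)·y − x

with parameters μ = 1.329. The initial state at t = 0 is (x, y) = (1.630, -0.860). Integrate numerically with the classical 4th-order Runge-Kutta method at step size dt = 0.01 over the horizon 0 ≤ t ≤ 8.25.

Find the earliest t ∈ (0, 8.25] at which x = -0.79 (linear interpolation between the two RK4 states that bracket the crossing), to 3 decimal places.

t = 1.580

t=0.000: state=(1.630, -0.860)
step 1 (dt=0.01): k1=(-0.860, 0.264), k2=(-0.859, 0.249), k3=(-0.859, 0.249), k4=(-0.858, 0.235); state += dt/6·(k1+2k2+2k3+k4)
t=0.010: state=(1.621, -0.858)
t=0.020: state=(1.613, -0.855)
t=0.030: state=(1.604, -0.853)
continuing one RK4 step at a time; state shown every 50 steps (Δt=0.5):
t=0.500: state=(1.188, -0.979)
t=1.000: state=(0.574, -1.589)
t=1.500: state=(-0.548, -2.959)
t=1.570: state=(-0.759, -3.074)
next step: t=1.580: state=(-0.790, -3.082) — x has crossed -0.79
linear interpolation between t=1.570 (-0.75938) and t=1.580 (-0.79016) → t≈1.580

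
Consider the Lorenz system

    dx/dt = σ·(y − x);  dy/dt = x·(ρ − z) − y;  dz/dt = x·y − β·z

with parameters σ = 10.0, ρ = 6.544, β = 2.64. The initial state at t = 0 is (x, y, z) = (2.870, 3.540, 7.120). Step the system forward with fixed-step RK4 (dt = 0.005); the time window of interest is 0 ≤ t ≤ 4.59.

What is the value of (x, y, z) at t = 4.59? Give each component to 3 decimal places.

t=0.000: state=(2.870, 3.540, 7.120)
step 1 (dt=0.005): k1=(6.700, -5.193, -8.637), k2=(6.403, -5.127, -8.558), k3=(6.412, -5.128, -8.561), k4=(6.123, -5.062, -8.485); state += dt/6·(k1+2k2+2k3+k4)
t=0.005: state=(2.902, 3.514, 7.077)
t=0.010: state=(2.931, 3.489, 7.035)
t=0.015: state=(2.958, 3.465, 6.994)
continuing one RK4 step at a time; state shown every 40 steps (Δt=0.2):
t=0.200: state=(3.083, 3.006, 5.722)
t=0.400: state=(3.092, 3.199, 4.832)
t=0.600: state=(3.477, 3.734, 4.622)
t=0.800: state=(3.999, 4.229, 5.085)
t=1.000: state=(4.263, 4.279, 5.793)
t=1.200: state=(4.085, 3.920, 6.091)
t=1.400: state=(3.742, 3.595, 5.848)
t=1.600: state=(3.565, 3.540, 5.444)
t=1.800: state=(3.626, 3.701, 5.224)
t=2.000: state=(3.814, 3.912, 5.292)
t=2.200: state=(3.962, 4.003, 5.533)
t=2.400: state=(3.963, 3.927, 5.717)
t=2.600: state=(3.854, 3.792, 5.712)
t=2.800: state=(3.754, 3.722, 5.577)
t=3.000: state=(3.736, 3.749, 5.455)
t=3.200: state=(3.790, 3.826, 5.433)
t=3.400: state=(3.857, 3.882, 5.501)
t=3.600: state=(3.881, 3.879, 5.583)
t=3.800: state=(3.856, 3.836, 5.613)
t=4.000: state=(3.814, 3.796, 5.581)
t=4.200: state=(3.793, 3.791, 5.529)
t=4.400: state=(3.802, 3.813, 5.503)
t=4.590: state=(3.826, 3.838, 5.514)

(x, y, z) = (3.826, 3.838, 5.514)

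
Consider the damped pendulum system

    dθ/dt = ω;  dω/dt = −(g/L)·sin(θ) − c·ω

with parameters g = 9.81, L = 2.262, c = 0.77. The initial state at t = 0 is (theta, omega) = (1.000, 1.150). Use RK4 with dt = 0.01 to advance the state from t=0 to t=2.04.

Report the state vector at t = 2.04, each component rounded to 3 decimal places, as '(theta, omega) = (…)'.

(theta, omega) = (-0.578, 0.322)

t=0.000: state=(1.000, 1.150)
step 1 (dt=0.01): k1=(1.150, -4.535), k2=(1.127, -4.531), k3=(1.127, -4.531), k4=(1.105, -4.526); state += dt/6·(k1+2k2+2k3+k4)
t=0.010: state=(1.011, 1.105)
t=0.020: state=(1.022, 1.059)
t=0.030: state=(1.032, 1.014)
continuing one RK4 step at a time; state shown every 10 steps (Δt=0.1):
t=0.100: state=(1.093, 0.703)
t=0.200: state=(1.141, 0.275)
t=0.300: state=(1.148, -0.126)
t=0.400: state=(1.117, -0.495)
t=0.500: state=(1.051, -0.828)
t=0.600: state=(0.953, -1.118)
t=0.700: state=(0.828, -1.360)
t=0.800: state=(0.683, -1.546)
t=0.900: state=(0.521, -1.667)
t=1.000: state=(0.352, -1.720)
t=1.100: state=(0.180, -1.701)
t=1.200: state=(0.014, -1.615)
t=1.300: state=(-0.141, -1.467)
t=1.400: state=(-0.278, -1.271)
t=1.500: state=(-0.394, -1.038)
t=1.600: state=(-0.485, -0.783)
t=1.700: state=(-0.550, -0.517)
t=1.800: state=(-0.589, -0.253)
t=1.900: state=(-0.601, 0.000)
t=2.000: state=(-0.589, 0.235)
t=2.040: state=(-0.578, 0.322)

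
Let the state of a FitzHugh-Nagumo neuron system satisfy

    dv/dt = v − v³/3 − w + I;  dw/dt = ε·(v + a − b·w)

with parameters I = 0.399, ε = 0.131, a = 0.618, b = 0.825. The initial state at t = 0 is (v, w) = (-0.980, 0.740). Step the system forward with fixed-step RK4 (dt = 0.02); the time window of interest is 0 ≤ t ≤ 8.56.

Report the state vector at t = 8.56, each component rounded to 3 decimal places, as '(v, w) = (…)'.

(v, w) = (-1.184, -0.322)

t=0.000: state=(-0.980, 0.740)
step 1 (dt=0.02): k1=(-1.007, -0.127), k2=(-1.006, -0.129), k3=(-1.006, -0.129), k4=(-1.005, -0.130); state += dt/6·(k1+2k2+2k3+k4)
t=0.020: state=(-1.000, 0.737)
t=0.040: state=(-1.020, 0.735)
t=0.060: state=(-1.040, 0.732)
continuing one RK4 step at a time; state shown every 25 steps (Δt=0.5):
t=0.500: state=(-1.430, 0.663)
t=1.000: state=(-1.674, 0.567)
t=1.500: state=(-1.745, 0.467)
t=2.000: state=(-1.740, 0.370)
t=2.500: state=(-1.709, 0.280)
t=3.000: state=(-1.670, 0.197)
t=3.500: state=(-1.627, 0.121)
t=4.000: state=(-1.584, 0.052)
t=4.500: state=(-1.540, -0.011)
t=5.000: state=(-1.496, -0.068)
t=5.500: state=(-1.453, -0.119)
t=6.000: state=(-1.409, -0.164)
t=6.500: state=(-1.366, -0.205)
t=7.000: state=(-1.322, -0.240)
t=7.500: state=(-1.278, -0.271)
t=8.000: state=(-1.234, -0.298)
t=8.500: state=(-1.189, -0.320)
t=8.560: state=(-1.184, -0.322)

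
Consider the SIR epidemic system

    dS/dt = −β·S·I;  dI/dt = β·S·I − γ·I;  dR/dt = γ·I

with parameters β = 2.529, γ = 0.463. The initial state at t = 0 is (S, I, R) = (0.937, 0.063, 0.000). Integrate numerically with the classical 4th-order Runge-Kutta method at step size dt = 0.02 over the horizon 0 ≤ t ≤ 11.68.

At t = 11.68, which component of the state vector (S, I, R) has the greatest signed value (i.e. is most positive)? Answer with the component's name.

t=0.000: state=(0.937, 0.063, 0.000)
step 1 (dt=0.02): k1=(-0.149, 0.120, 0.029), k2=(-0.152, 0.122, 0.030), k3=(-0.152, 0.122, 0.030), k4=(-0.155, 0.124, 0.030); state += dt/6·(k1+2k2+2k3+k4)
t=0.020: state=(0.934, 0.065, 0.001)
t=0.040: state=(0.931, 0.068, 0.001)
t=0.060: state=(0.928, 0.071, 0.002)
continuing one RK4 step at a time; state shown every 25 steps (Δt=0.5):
t=0.500: state=(0.823, 0.153, 0.024)
t=1.000: state=(0.619, 0.305, 0.076)
t=1.500: state=(0.380, 0.455, 0.165)
t=2.000: state=(0.204, 0.517, 0.279)
t=2.500: state=(0.107, 0.495, 0.398)
t=3.000: state=(0.059, 0.435, 0.506)
t=3.500: state=(0.036, 0.366, 0.599)
t=4.000: state=(0.023, 0.301, 0.676)
t=4.500: state=(0.017, 0.245, 0.739)
t=5.000: state=(0.013, 0.198, 0.790)
t=5.500: state=(0.010, 0.159, 0.831)
t=6.000: state=(0.008, 0.128, 0.864)
t=6.500: state=(0.007, 0.102, 0.890)
t=7.000: state=(0.006, 0.082, 0.912)
t=7.500: state=(0.006, 0.065, 0.929)
t=8.000: state=(0.005, 0.052, 0.942)
t=8.500: state=(0.005, 0.042, 0.953)
t=9.000: state=(0.005, 0.033, 0.962)
t=9.500: state=(0.005, 0.027, 0.969)
t=10.000: state=(0.005, 0.021, 0.974)
t=10.500: state=(0.004, 0.017, 0.979)
t=11.000: state=(0.004, 0.014, 0.982)
t=11.500: state=(0.004, 0.011, 0.985)
t=11.680: state=(0.004, 0.010, 0.986)
compare at T: S=0.004, I=0.010, R=0.986

largest component: R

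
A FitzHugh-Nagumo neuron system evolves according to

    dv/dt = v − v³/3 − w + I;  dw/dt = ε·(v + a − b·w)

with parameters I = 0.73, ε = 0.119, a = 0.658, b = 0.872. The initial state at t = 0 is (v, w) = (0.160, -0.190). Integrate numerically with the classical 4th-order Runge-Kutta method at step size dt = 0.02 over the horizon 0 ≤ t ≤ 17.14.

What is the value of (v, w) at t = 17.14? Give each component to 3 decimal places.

t=0.000: state=(0.160, -0.190)
step 1 (dt=0.02): k1=(1.079, 0.117), k2=(1.088, 0.118), k3=(1.088, 0.118), k4=(1.097, 0.119); state += dt/6·(k1+2k2+2k3+k4)
t=0.020: state=(0.182, -0.188)
t=0.040: state=(0.204, -0.185)
t=0.060: state=(0.226, -0.183)
continuing one RK4 step at a time; state shown every 50 steps (Δt=1):
t=1.000: state=(1.501, -0.003)
t=2.000: state=(1.920, 0.276)
t=3.000: state=(1.860, 0.538)
t=4.000: state=(1.763, 0.764)
t=5.000: state=(1.665, 0.956)
t=6.000: state=(1.565, 1.119)
t=7.000: state=(1.462, 1.254)
t=8.000: state=(1.356, 1.364)
t=9.000: state=(1.243, 1.451)
t=10.000: state=(1.118, 1.516)
t=11.000: state=(0.971, 1.559)
t=12.000: state=(0.781, 1.579)
t=13.000: state=(0.485, 1.571)
t=14.000: state=(-0.117, 1.515)
t=15.000: state=(-1.326, 1.361)
t=16.000: state=(-1.867, 1.109)
t=17.000: state=(-1.832, 0.864)
t=17.140: state=(-1.820, 0.832)

(v, w) = (-1.820, 0.832)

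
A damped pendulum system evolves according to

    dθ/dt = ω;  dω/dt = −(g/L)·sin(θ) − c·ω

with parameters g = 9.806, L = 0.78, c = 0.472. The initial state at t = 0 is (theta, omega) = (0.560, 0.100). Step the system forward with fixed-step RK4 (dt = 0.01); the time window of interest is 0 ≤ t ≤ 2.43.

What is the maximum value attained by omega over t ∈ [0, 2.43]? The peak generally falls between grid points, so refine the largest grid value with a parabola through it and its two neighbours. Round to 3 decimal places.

t=0.000: state=(0.560, 0.100)
step 1 (dt=0.01): k1=(0.100, -6.725), k2=(0.066, -6.715), k3=(0.066, -6.713), k4=(0.033, -6.701); state += dt/6·(k1+2k2+2k3+k4)
t=0.010: state=(0.561, 0.033)
t=0.020: state=(0.561, -0.034)
t=0.030: state=(0.560, -0.100)
continuing one RK4 step at a time; state shown every 10 steps (Δt=0.1):
t=0.100: state=(0.537, -0.550)
t=0.200: state=(0.453, -1.113)
t=0.300: state=(0.319, -1.527)
t=0.400: state=(0.154, -1.746)
t=0.500: state=(-0.022, -1.745)
t=0.600: state=(-0.188, -1.533)
t=0.700: state=(-0.323, -1.148)
t=0.800: state=(-0.414, -0.647)
t=0.900: state=(-0.451, -0.098)
t=1.000: state=(-0.434, 0.437)
t=1.100: state=(-0.366, 0.899)
t=1.200: state=(-0.258, 1.237)
t=1.300: state=(-0.124, 1.414)
t=1.400: state=(0.019, 1.413)
t=1.500: state=(0.153, 1.240)
t=1.600: state=(0.262, 0.926)
t=1.700: state=(0.335, 0.518)
t=1.800: state=(0.364, 0.069)
t=1.900: state=(0.349, -0.367)
t=2.000: state=(0.293, -0.741)
t=2.100: state=(0.204, -1.011)
t=2.200: state=(0.095, -1.149)
t=2.300: state=(-0.020, -1.141)
t=2.400: state=(-0.128, -0.995)
t=2.430: state=(-0.157, -0.928)
largest grid value and its neighbours: omega(1.340)=1.43510, omega(1.350)=1.43583, omega(1.360)=1.43476
parabola through these three points peaks at t≈1.349 with omega≈1.43584

max omega = 1.436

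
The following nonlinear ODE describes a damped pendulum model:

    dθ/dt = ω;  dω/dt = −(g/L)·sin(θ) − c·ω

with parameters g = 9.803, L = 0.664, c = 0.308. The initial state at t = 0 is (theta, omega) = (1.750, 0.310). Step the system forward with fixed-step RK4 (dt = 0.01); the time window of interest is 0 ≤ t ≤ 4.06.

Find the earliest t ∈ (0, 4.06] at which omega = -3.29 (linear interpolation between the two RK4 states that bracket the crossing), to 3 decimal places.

t=0.000: state=(1.750, 0.310)
step 1 (dt=0.01): k1=(0.310, -14.623), k2=(0.237, -14.596), k3=(0.237, -14.597), k4=(0.164, -14.571); state += dt/6·(k1+2k2+2k3+k4)
t=0.010: state=(1.752, 0.164)
t=0.020: state=(1.753, 0.019)
t=0.030: state=(1.753, -0.126)
continuing one RK4 step at a time; state shown every 20 steps (Δt=0.2):
t=0.200: state=(1.524, -2.547)
t=0.250: state=(1.380, -3.235)
next step: t=0.260: state=(1.347, -3.369) — omega has crossed -3.29
linear interpolation between t=0.250 (-3.23518) and t=0.260 (-3.36947) → t≈0.254

t = 0.254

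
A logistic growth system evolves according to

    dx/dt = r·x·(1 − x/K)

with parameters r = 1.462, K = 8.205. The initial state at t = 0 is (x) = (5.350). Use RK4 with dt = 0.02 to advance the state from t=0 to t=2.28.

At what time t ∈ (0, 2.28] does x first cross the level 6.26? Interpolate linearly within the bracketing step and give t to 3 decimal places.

t = 0.370

t=0.000: state=(5.350)
step 1 (dt=0.02): k1=(2.722), k2=(2.709), k3=(2.709), k4=(2.697); state += dt/6·(k1+2k2+2k3+k4)
t=0.020: state=(5.404)
t=0.040: state=(5.458)
t=0.060: state=(5.511)
continuing one RK4 step at a time; state shown every 5 steps (Δt=0.1):
t=0.100: state=(5.616)
t=0.200: state=(5.868)
t=0.300: state=(6.104)
t=0.360: state=(6.238)
next step: t=0.380: state=(6.282) — x has crossed 6.26
linear interpolation between t=0.360 (6.23829) and t=0.380 (6.28168) → t≈0.370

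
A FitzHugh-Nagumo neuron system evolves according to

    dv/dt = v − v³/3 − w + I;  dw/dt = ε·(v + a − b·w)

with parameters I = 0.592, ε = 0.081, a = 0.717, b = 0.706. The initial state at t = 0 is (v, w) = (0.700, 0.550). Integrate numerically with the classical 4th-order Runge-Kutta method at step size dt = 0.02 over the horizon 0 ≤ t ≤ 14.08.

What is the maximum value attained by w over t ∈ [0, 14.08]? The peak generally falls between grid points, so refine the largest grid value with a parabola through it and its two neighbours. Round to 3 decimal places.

max w = 1.505

t=0.000: state=(0.700, 0.550)
step 1 (dt=0.02): k1=(0.628, 0.083), k2=(0.630, 0.084), k3=(0.630, 0.084), k4=(0.632, 0.084); state += dt/6·(k1+2k2+2k3+k4)
t=0.020: state=(0.713, 0.552)
t=0.040: state=(0.725, 0.553)
t=0.060: state=(0.738, 0.555)
continuing one RK4 step at a time; state shown every 25 steps (Δt=0.5):
t=0.500: state=(1.030, 0.598)
t=1.000: state=(1.324, 0.657)
t=1.500: state=(1.504, 0.724)
t=2.000: state=(1.576, 0.794)
t=2.500: state=(1.587, 0.863)
t=3.000: state=(1.568, 0.931)
t=3.500: state=(1.535, 0.995)
t=4.000: state=(1.496, 1.056)
t=4.500: state=(1.452, 1.114)
t=5.000: state=(1.405, 1.168)
t=5.500: state=(1.356, 1.219)
t=6.000: state=(1.303, 1.266)
t=6.500: state=(1.247, 1.310)
t=7.000: state=(1.186, 1.350)
t=7.500: state=(1.118, 1.387)
t=8.000: state=(1.042, 1.420)
t=8.500: state=(0.954, 1.448)
t=9.000: state=(0.848, 1.472)
t=9.500: state=(0.714, 1.490)
t=10.000: state=(0.534, 1.502)
t=10.500: state=(0.271, 1.505)
t=11.000: state=(-0.144, 1.494)
t=11.500: state=(-0.789, 1.463)
t=12.000: state=(-1.506, 1.404)
t=12.500: state=(-1.885, 1.324)
t=13.000: state=(-1.976, 1.237)
t=13.500: state=(-1.975, 1.152)
t=14.000: state=(-1.953, 1.070)
t=14.080: state=(-1.949, 1.057)
largest grid value and its neighbours: w(10.360)=1.50513, w(10.380)=1.50514, w(10.400)=1.50513
parabola through these three points peaks at t≈10.378 with w≈1.50514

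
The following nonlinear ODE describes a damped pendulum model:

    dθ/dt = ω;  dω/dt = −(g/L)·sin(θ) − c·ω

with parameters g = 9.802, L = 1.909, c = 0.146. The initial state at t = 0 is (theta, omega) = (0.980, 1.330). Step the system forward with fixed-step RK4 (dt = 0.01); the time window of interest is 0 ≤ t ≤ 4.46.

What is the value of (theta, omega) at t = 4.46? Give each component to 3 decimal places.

(theta, omega) = (-0.703, -0.970)

t=0.000: state=(0.980, 1.330)
step 1 (dt=0.01): k1=(1.330, -4.458), k2=(1.308, -4.474), k3=(1.308, -4.474), k4=(1.285, -4.489); state += dt/6·(k1+2k2+2k3+k4)
t=0.010: state=(0.993, 1.285)
t=0.020: state=(1.006, 1.240)
t=0.030: state=(1.018, 1.195)
continuing one RK4 step at a time; state shown every 20 steps (Δt=0.2):
t=0.200: state=(1.154, 0.399)
t=0.400: state=(1.139, -0.541)
t=0.600: state=(0.942, -1.404)
t=0.800: state=(0.590, -2.070)
t=1.000: state=(0.139, -2.372)
t=1.200: state=(-0.327, -2.205)
t=1.400: state=(-0.716, -1.632)
t=1.600: state=(-0.964, -0.824)
t=1.800: state=(-1.041, 0.061)
t=2.000: state=(-0.942, 0.913)
t=2.200: state=(-0.684, 1.628)
t=2.400: state=(-0.309, 2.066)
t=2.600: state=(0.115, 2.104)
t=2.800: state=(0.504, 1.730)
t=3.000: state=(0.787, 1.063)
t=3.200: state=(0.921, 0.261)
t=3.400: state=(0.891, -0.551)
t=3.600: state=(0.707, -1.268)
t=3.800: state=(0.398, -1.767)
t=4.000: state=(0.023, -1.928)
t=4.200: state=(-0.347, -1.705)
t=4.400: state=(-0.639, -1.171)
t=4.460: state=(-0.703, -0.970)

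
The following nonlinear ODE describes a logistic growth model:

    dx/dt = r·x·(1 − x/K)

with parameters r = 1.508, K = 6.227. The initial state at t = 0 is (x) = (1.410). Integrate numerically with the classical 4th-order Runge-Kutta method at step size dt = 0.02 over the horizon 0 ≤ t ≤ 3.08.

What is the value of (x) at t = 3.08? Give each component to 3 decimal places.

t=0.000: state=(1.410)
step 1 (dt=0.02): k1=(1.645), k2=(1.658), k3=(1.658), k4=(1.672); state += dt/6·(k1+2k2+2k3+k4)
t=0.020: state=(1.443)
t=0.040: state=(1.477)
t=0.060: state=(1.511)
continuing one RK4 step at a time; state shown every 5 steps (Δt=0.1):
t=0.100: state=(1.581)
t=0.200: state=(1.766)
t=0.300: state=(1.962)
t=0.400: state=(2.171)
t=0.500: state=(2.388)
t=0.600: state=(2.614)
t=0.700: state=(2.845)
t=0.800: state=(3.079)
t=0.900: state=(3.313)
t=1.000: state=(3.546)
t=1.100: state=(3.773)
t=1.200: state=(3.993)
t=1.300: state=(4.205)
t=1.400: state=(4.405)
t=1.500: state=(4.593)
t=1.600: state=(4.768)
t=1.700: state=(4.930)
t=1.800: state=(5.078)
t=1.900: state=(5.212)
t=2.000: state=(5.334)
t=2.100: state=(5.443)
t=2.200: state=(5.541)
t=2.300: state=(5.628)
t=2.400: state=(5.705)
t=2.500: state=(5.772)
t=2.600: state=(5.832)
t=2.700: state=(5.884)
t=2.800: state=(5.930)
t=2.900: state=(5.970)
t=3.000: state=(6.005)
t=3.080: state=(6.029)

(x) = (6.029)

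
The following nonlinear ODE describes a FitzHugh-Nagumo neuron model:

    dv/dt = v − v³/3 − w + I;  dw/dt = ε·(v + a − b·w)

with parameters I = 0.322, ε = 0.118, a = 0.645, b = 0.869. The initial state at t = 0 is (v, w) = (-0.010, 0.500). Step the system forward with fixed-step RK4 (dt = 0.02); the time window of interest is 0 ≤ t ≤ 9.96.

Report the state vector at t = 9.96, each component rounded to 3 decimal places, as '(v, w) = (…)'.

t=0.000: state=(-0.010, 0.500)
step 1 (dt=0.02): k1=(-0.188, 0.024), k2=(-0.190, 0.023), k3=(-0.190, 0.023), k4=(-0.192, 0.023); state += dt/6·(k1+2k2+2k3+k4)
t=0.020: state=(-0.014, 0.500)
t=0.040: state=(-0.018, 0.501)
t=0.060: state=(-0.022, 0.501)
continuing one RK4 step at a time; state shown every 25 steps (Δt=0.5):
t=0.500: state=(-0.135, 0.508)
t=1.000: state=(-0.340, 0.507)
t=1.500: state=(-0.651, 0.490)
t=2.000: state=(-1.044, 0.454)
t=2.500: state=(-1.395, 0.398)
t=3.000: state=(-1.596, 0.328)
t=3.500: state=(-1.666, 0.255)
t=4.000: state=(-1.671, 0.183)
t=4.500: state=(-1.650, 0.115)
t=5.000: state=(-1.620, 0.053)
t=5.500: state=(-1.585, -0.005)
t=6.000: state=(-1.550, -0.058)
t=6.500: state=(-1.514, -0.106)
t=7.000: state=(-1.479, -0.150)
t=7.500: state=(-1.443, -0.189)
t=8.000: state=(-1.409, -0.225)
t=8.500: state=(-1.374, -0.256)
t=9.000: state=(-1.340, -0.284)
t=9.500: state=(-1.306, -0.309)
t=9.960: state=(-1.275, -0.329)

(v, w) = (-1.275, -0.329)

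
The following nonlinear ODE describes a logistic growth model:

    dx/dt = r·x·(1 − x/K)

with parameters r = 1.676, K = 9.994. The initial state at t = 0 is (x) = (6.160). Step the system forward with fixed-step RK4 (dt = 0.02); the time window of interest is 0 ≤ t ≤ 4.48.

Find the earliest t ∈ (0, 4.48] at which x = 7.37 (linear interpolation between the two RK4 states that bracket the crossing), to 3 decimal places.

t = 0.333

t=0.000: state=(6.160)
step 1 (dt=0.02): k1=(3.961), k2=(3.945), k3=(3.945), k4=(3.929); state += dt/6·(k1+2k2+2k3+k4)
t=0.020: state=(6.239)
t=0.040: state=(6.317)
t=0.060: state=(6.395)
continuing one RK4 step at a time; state shown every 10 steps (Δt=0.2):
t=0.200: state=(6.916)
t=0.320: state=(7.327)
next step: t=0.340: state=(7.392) — x has crossed 7.37
linear interpolation between t=0.320 (7.32676) and t=0.340 (7.39179) → t≈0.333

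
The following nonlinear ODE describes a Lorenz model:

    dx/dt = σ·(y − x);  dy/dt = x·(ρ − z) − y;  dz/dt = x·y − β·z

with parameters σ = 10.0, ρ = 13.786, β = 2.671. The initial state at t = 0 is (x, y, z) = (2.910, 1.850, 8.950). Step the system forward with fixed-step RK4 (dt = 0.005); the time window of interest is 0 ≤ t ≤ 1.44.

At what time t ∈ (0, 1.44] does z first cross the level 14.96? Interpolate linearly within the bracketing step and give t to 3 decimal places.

t = 0.502

t=0.000: state=(2.910, 1.850, 8.950)
step 1 (dt=0.005): k1=(-10.600, 12.223, -18.522), k2=(-10.029, 12.198, -18.359), k3=(-10.044, 12.203, -18.358), k4=(-9.488, 12.181, -18.195); state += dt/6·(k1+2k2+2k3+k4)
t=0.005: state=(2.860, 1.911, 8.858)
t=0.010: state=(2.815, 1.972, 8.768)
t=0.015: state=(2.775, 2.033, 8.680)
continuing one RK4 step at a time; state shown every 10 steps (Δt=0.05):
t=0.050: state=(2.623, 2.461, 8.106)
t=0.100: state=(2.696, 3.116, 7.437)
t=0.150: state=(3.020, 3.880, 6.973)
t=0.200: state=(3.548, 4.798, 6.768)
t=0.250: state=(4.267, 5.890, 6.900)
t=0.300: state=(5.165, 7.124, 7.478)
t=0.350: state=(6.205, 8.374, 8.616)
t=0.400: state=(7.288, 9.386, 10.368)
t=0.450: state=(8.227, 9.801, 12.596)
t=0.500: state=(8.776, 9.326, 14.878)
next step: t=0.505: state=(8.801, 9.227, 15.085) — z has crossed 14.96
linear interpolation between t=0.500 (14.87768) and t=0.505 (15.08526) → t≈0.502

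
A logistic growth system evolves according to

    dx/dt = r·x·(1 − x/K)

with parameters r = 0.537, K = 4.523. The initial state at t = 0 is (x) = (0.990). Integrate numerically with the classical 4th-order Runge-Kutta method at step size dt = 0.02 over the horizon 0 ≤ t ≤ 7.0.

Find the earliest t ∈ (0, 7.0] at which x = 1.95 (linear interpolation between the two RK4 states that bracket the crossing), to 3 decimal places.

t=0.000: state=(0.990)
step 1 (dt=0.02): k1=(0.415), k2=(0.417), k3=(0.417), k4=(0.418); state += dt/6·(k1+2k2+2k3+k4)
t=0.020: state=(0.998)
t=0.040: state=(1.007)
t=0.060: state=(1.015)
continuing one RK4 step at a time; state shown every 25 steps (Δt=0.5):
t=0.500: state=(1.213)
t=1.000: state=(1.466)
t=1.500: state=(1.743)
t=1.840: state=(1.942)
next step: t=1.860: state=(1.954) — x has crossed 1.95
linear interpolation between t=1.840 (1.94238) and t=1.860 (1.95429) → t≈1.853

t = 1.853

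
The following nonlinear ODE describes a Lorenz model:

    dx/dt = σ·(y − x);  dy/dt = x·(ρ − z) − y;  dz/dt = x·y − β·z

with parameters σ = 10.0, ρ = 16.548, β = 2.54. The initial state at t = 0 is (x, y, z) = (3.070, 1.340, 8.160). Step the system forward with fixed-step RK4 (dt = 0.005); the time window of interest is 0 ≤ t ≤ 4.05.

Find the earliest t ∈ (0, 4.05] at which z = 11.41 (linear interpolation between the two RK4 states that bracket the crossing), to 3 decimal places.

t=0.000: state=(3.070, 1.340, 8.160)
step 1 (dt=0.005): k1=(-17.300, 24.411, -16.613), k2=(-16.257, 24.113, -16.380), k3=(-16.291, 24.134, -16.380), k4=(-15.279, 23.852, -16.153); state += dt/6·(k1+2k2+2k3+k4)
t=0.005: state=(2.989, 1.461, 8.078)
t=0.010: state=(2.917, 1.579, 7.998)
t=0.015: state=(2.855, 1.694, 7.921)
continuing one RK4 step at a time; state shown every 40 steps (Δt=0.2):
t=0.200: state=(4.276, 6.425, 6.922)
t=0.330: state=(8.038, 11.367, 11.291)
next step: t=0.335: state=(8.204, 11.517, 11.610) — z has crossed 11.41
linear interpolation between t=0.330 (11.29058) and t=0.335 (11.60983) → t≈0.332

t = 0.332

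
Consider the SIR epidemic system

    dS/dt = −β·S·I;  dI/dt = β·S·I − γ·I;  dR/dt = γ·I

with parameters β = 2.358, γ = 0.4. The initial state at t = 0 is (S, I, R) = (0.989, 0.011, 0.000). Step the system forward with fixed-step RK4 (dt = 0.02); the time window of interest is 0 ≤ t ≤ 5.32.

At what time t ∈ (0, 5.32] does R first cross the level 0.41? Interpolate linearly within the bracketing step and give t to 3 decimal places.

t=0.000: state=(0.989, 0.011, 0.000)
step 1 (dt=0.02): k1=(-0.026, 0.021, 0.004), k2=(-0.026, 0.022, 0.004), k3=(-0.026, 0.022, 0.004), k4=(-0.027, 0.022, 0.005); state += dt/6·(k1+2k2+2k3+k4)
t=0.020: state=(0.988, 0.011, 0.000)
t=0.040: state=(0.988, 0.012, 0.000)
t=0.060: state=(0.987, 0.012, 0.000)
continuing one RK4 step at a time; state shown every 10 steps (Δt=0.2):
t=0.200: state=(0.983, 0.016, 0.001)
t=0.400: state=(0.974, 0.024, 0.003)
t=0.600: state=(0.961, 0.034, 0.005)
t=0.800: state=(0.942, 0.050, 0.008)
t=1.000: state=(0.916, 0.071, 0.013)
t=1.200: state=(0.879, 0.101, 0.020)
t=1.400: state=(0.831, 0.139, 0.029)
t=1.600: state=(0.770, 0.187, 0.042)
t=1.800: state=(0.696, 0.245, 0.060)
t=2.000: state=(0.611, 0.307, 0.082)
t=2.200: state=(0.521, 0.371, 0.109)
t=2.400: state=(0.431, 0.428, 0.141)
t=2.600: state=(0.348, 0.475, 0.177)
t=2.800: state=(0.276, 0.507, 0.216)
t=3.000: state=(0.216, 0.526, 0.258)
t=3.200: state=(0.168, 0.531, 0.300)
t=3.400: state=(0.131, 0.526, 0.343)
t=3.600: state=(0.103, 0.513, 0.384)
t=3.720: state=(0.089, 0.502, 0.409)
next step: t=3.740: state=(0.087, 0.501, 0.413) — R has crossed 0.41
linear interpolation between t=3.720 (0.40859) and t=3.740 (0.41261) → t≈3.727

t = 3.727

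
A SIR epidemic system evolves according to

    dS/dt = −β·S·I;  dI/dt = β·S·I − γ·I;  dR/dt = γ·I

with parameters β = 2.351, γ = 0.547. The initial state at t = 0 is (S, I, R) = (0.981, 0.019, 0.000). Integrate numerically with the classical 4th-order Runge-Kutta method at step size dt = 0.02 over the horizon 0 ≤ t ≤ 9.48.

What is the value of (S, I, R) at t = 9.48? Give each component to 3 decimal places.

(S, I, R) = (0.016, 0.025, 0.959)

t=0.000: state=(0.981, 0.019, 0.000)
step 1 (dt=0.02): k1=(-0.044, 0.033, 0.010), k2=(-0.045, 0.034, 0.011), k3=(-0.045, 0.034, 0.011), k4=(-0.045, 0.035, 0.011); state += dt/6·(k1+2k2+2k3+k4)
t=0.020: state=(0.980, 0.020, 0.000)
t=0.040: state=(0.979, 0.020, 0.000)
t=0.060: state=(0.978, 0.021, 0.001)
continuing one RK4 step at a time; state shown every 25 steps (Δt=0.5):
t=0.500: state=(0.947, 0.045, 0.008)
t=1.000: state=(0.872, 0.100, 0.027)
t=1.500: state=(0.735, 0.198, 0.067)
t=2.000: state=(0.543, 0.320, 0.138)
t=2.500: state=(0.351, 0.410, 0.239)
t=3.000: state=(0.213, 0.432, 0.355)
t=3.500: state=(0.130, 0.400, 0.470)
t=4.000: state=(0.084, 0.344, 0.572)
t=4.500: state=(0.058, 0.284, 0.658)
t=5.000: state=(0.043, 0.229, 0.728)
t=5.500: state=(0.034, 0.182, 0.784)
t=6.000: state=(0.028, 0.144, 0.828)
t=6.500: state=(0.024, 0.113, 0.863)
t=7.000: state=(0.021, 0.088, 0.891)
t=7.500: state=(0.019, 0.069, 0.912)
t=8.000: state=(0.018, 0.053, 0.929)
t=8.500: state=(0.017, 0.041, 0.941)
t=9.000: state=(0.016, 0.032, 0.951)
t=9.480: state=(0.016, 0.025, 0.959)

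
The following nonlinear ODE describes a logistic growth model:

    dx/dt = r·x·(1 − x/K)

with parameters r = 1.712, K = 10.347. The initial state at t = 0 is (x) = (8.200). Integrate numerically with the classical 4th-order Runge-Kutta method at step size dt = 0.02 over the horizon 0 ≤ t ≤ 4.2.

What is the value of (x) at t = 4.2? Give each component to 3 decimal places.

(x) = (10.345)

t=0.000: state=(8.200)
step 1 (dt=0.02): k1=(2.913), k2=(2.884), k3=(2.884), k4=(2.855); state += dt/6·(k1+2k2+2k3+k4)
t=0.020: state=(8.258)
t=0.040: state=(8.314)
t=0.060: state=(8.370)
continuing one RK4 step at a time; state shown every 10 steps (Δt=0.2):
t=0.200: state=(8.725)
t=0.400: state=(9.140)
t=0.600: state=(9.460)
t=0.800: state=(9.701)
t=1.000: state=(9.880)
t=1.200: state=(10.011)
t=1.400: state=(10.106)
t=1.600: state=(10.175)
t=1.800: state=(10.224)
t=2.000: state=(10.259)
t=2.200: state=(10.285)
t=2.400: state=(10.303)
t=2.600: state=(10.315)
t=2.800: state=(10.325)
t=3.000: state=(10.331)
t=3.200: state=(10.336)
t=3.400: state=(10.339)
t=3.600: state=(10.341)
t=3.800: state=(10.343)
t=4.000: state=(10.344)
t=4.200: state=(10.345)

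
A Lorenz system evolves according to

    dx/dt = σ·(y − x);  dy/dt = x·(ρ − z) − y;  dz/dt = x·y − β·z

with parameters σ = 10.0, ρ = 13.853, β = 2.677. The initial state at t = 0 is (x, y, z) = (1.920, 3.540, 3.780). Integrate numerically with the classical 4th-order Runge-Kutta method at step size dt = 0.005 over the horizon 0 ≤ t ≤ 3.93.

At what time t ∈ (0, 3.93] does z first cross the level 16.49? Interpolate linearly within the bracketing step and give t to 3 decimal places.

t = 0.352

t=0.000: state=(1.920, 3.540, 3.780)
step 1 (dt=0.005): k1=(16.200, 15.800, -3.322), k2=(16.190, 16.185, -3.079), k3=(16.200, 16.182, -3.079), k4=(16.199, 16.566, -2.832); state += dt/6·(k1+2k2+2k3+k4)
t=0.005: state=(2.001, 3.621, 3.765)
t=0.010: state=(2.082, 3.706, 3.752)
t=0.015: state=(2.163, 3.794, 3.741)
continuing one RK4 step at a time; state shown every 40 steps (Δt=0.2):
t=0.200: state=(6.351, 9.419, 6.554)
t=0.350: state=(10.142, 10.792, 16.366)
next step: t=0.355: state=(10.169, 10.603, 16.688) — z has crossed 16.49
linear interpolation between t=0.350 (16.36619) and t=0.355 (16.68827) → t≈0.352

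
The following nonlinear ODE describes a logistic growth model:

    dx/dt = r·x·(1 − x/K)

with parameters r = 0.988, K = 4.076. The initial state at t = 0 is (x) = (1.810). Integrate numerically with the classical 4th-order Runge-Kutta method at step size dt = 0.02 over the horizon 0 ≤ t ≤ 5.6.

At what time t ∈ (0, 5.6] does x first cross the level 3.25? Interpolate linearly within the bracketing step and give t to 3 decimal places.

t=0.000: state=(1.810)
step 1 (dt=0.02): k1=(0.994), k2=(0.995), k3=(0.995), k4=(0.996); state += dt/6·(k1+2k2+2k3+k4)
t=0.020: state=(1.830)
t=0.040: state=(1.850)
t=0.060: state=(1.870)
continuing one RK4 step at a time; state shown every 10 steps (Δt=0.2):
t=0.200: state=(2.010)
t=0.400: state=(2.211)
t=0.600: state=(2.409)
t=0.800: state=(2.600)
t=1.000: state=(2.780)
t=1.200: state=(2.948)
t=1.400: state=(3.102)
t=1.600: state=(3.241)
next step: t=1.620: state=(3.254) — x has crossed 3.25
linear interpolation between t=1.600 (3.24094) and t=1.620 (3.25398) → t≈1.614

t = 1.614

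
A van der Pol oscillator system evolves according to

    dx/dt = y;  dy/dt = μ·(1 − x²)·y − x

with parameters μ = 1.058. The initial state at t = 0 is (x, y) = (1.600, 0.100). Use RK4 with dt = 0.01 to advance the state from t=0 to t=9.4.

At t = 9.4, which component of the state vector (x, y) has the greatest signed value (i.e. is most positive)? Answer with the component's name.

t=0.000: state=(1.600, 0.100)
step 1 (dt=0.01): k1=(0.100, -1.765), k2=(0.091, -1.751), k3=(0.091, -1.751), k4=(0.082, -1.737); state += dt/6·(k1+2k2+2k3+k4)
t=0.010: state=(1.601, 0.082)
t=0.020: state=(1.602, 0.065)
t=0.030: state=(1.602, 0.048)
continuing one RK4 step at a time; state shown every 50 steps (Δt=0.5):
t=0.500: state=(1.479, -0.507)
t=1.000: state=(1.127, -0.903)
t=1.500: state=(0.543, -1.502)
t=2.000: state=(-0.456, -2.513)
t=2.500: state=(-1.654, -1.673)
t=3.000: state=(-1.981, 0.074)
t=3.500: state=(-1.803, 0.542)
t=4.000: state=(-1.474, 0.776)
t=4.500: state=(-1.007, 1.129)
t=5.000: state=(-0.278, 1.884)
t=5.500: state=(0.924, 2.728)
t=6.000: state=(1.905, 0.856)
t=6.500: state=(1.969, -0.321)
t=7.000: state=(1.722, -0.621)
t=7.500: state=(1.355, -0.860)
t=8.000: state=(0.830, -1.295)
t=8.500: state=(-0.023, -2.217)
t=9.000: state=(-1.311, -2.458)
t=9.400: state=(-1.942, -0.662)
compare at T: x=-1.942, y=-0.662

largest component: y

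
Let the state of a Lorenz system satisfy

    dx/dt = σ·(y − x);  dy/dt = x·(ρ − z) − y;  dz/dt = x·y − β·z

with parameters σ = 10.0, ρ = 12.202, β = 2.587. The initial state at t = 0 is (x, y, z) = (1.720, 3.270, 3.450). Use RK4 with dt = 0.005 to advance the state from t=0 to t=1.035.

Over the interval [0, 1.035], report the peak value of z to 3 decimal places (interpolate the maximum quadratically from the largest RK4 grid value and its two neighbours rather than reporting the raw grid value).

t=0.000: state=(1.720, 3.270, 3.450)
step 1 (dt=0.005): k1=(15.500, 11.783, -3.301), k2=(15.407, 12.108, -3.101), k3=(15.418, 12.104, -3.102), k4=(15.334, 12.425, -2.900); state += dt/6·(k1+2k2+2k3+k4)
t=0.005: state=(1.797, 3.331, 3.434)
t=0.010: state=(1.873, 3.394, 3.421)
t=0.015: state=(1.949, 3.461, 3.410)
continuing one RK4 step at a time; state shown every 10 steps (Δt=0.05):
t=0.050: state=(2.478, 4.013, 3.392)
t=0.100: state=(3.293, 5.043, 3.595)
t=0.150: state=(4.248, 6.328, 4.167)
t=0.200: state=(5.372, 7.778, 5.260)
t=0.250: state=(6.624, 9.177, 7.026)
t=0.300: state=(7.854, 10.128, 9.490)
t=0.350: state=(8.790, 10.144, 12.356)
t=0.400: state=(9.112, 8.981, 14.933)
t=0.450: state=(8.648, 6.968, 16.477)
t=0.500: state=(7.526, 4.847, 16.719)
t=0.550: state=(6.102, 3.210, 15.963)
t=0.600: state=(4.733, 2.218, 14.702)
t=0.650: state=(3.628, 1.740, 13.297)
t=0.700: state=(2.845, 1.589, 11.931)
t=0.750: state=(2.354, 1.624, 10.675)
t=0.800: state=(2.095, 1.770, 9.555)
t=0.850: state=(2.013, 1.997, 8.575)
t=0.900: state=(2.069, 2.302, 7.739)
t=0.950: state=(2.241, 2.695, 7.052)
t=1.000: state=(2.522, 3.193, 6.524)
t=1.035: state=(2.784, 3.613, 6.261)
largest grid value and its neighbours: z(0.480)=16.76836, z(0.485)=16.77293, z(0.490)=16.76593
parabola through these three points peaks at t≈0.484 with z≈16.77299

max z = 16.773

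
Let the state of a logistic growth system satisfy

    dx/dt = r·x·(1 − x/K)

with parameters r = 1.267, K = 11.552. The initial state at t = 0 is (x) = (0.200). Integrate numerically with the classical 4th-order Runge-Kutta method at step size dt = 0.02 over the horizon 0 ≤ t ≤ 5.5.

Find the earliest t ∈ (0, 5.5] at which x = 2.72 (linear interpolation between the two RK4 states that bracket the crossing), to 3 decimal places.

t = 2.258

t=0.000: state=(0.200)
step 1 (dt=0.02): k1=(0.249), k2=(0.252), k3=(0.252), k4=(0.255); state += dt/6·(k1+2k2+2k3+k4)
t=0.020: state=(0.205)
t=0.040: state=(0.210)
t=0.060: state=(0.216)
continuing one RK4 step at a time; state shown every 10 steps (Δt=0.2):
t=0.200: state=(0.256)
t=0.400: state=(0.328)
t=0.600: state=(0.419)
t=0.800: state=(0.535)
t=1.000: state=(0.680)
t=1.200: state=(0.862)
t=1.400: state=(1.087)
t=1.600: state=(1.363)
t=1.800: state=(1.698)
t=2.000: state=(2.099)
t=2.200: state=(2.570)
t=2.240: state=(2.672)
next step: t=2.260: state=(2.725) — x has crossed 2.72
linear interpolation between t=2.240 (2.67246) and t=2.260 (2.72486) → t≈2.258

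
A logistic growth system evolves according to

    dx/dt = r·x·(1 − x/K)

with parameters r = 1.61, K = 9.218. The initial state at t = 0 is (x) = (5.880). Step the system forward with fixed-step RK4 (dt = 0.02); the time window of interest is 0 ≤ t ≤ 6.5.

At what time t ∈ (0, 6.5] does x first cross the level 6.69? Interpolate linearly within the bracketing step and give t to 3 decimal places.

t = 0.253

t=0.000: state=(5.880)
step 1 (dt=0.02): k1=(3.428), k2=(3.413), k3=(3.413), k4=(3.397); state += dt/6·(k1+2k2+2k3+k4)
t=0.020: state=(5.948)
t=0.040: state=(6.016)
t=0.060: state=(6.083)
t=0.240: state=(6.652)
next step: t=0.260: state=(6.711) — x has crossed 6.69
linear interpolation between t=0.240 (6.65203) and t=0.260 (6.71123) → t≈0.253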